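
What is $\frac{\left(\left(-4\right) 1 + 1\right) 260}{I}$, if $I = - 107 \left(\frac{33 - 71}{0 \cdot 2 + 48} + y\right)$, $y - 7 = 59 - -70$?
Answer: $\frac{3744}{69443} \approx 0.053915$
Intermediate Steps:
$y = 136$ ($y = 7 + \left(59 - -70\right) = 7 + \left(59 + 70\right) = 7 + 129 = 136$)
$I = - \frac{347215}{24}$ ($I = - 107 \left(\frac{33 - 71}{0 \cdot 2 + 48} + 136\right) = - 107 \left(- \frac{38}{0 + 48} + 136\right) = - 107 \left(- \frac{38}{48} + 136\right) = - 107 \left(\left(-38\right) \frac{1}{48} + 136\right) = - 107 \left(- \frac{19}{24} + 136\right) = \left(-107\right) \frac{3245}{24} = - \frac{347215}{24} \approx -14467.0$)
$\frac{\left(\left(-4\right) 1 + 1\right) 260}{I} = \frac{\left(\left(-4\right) 1 + 1\right) 260}{- \frac{347215}{24}} = \left(-4 + 1\right) 260 \left(- \frac{24}{347215}\right) = \left(-3\right) 260 \left(- \frac{24}{347215}\right) = \left(-780\right) \left(- \frac{24}{347215}\right) = \frac{3744}{69443}$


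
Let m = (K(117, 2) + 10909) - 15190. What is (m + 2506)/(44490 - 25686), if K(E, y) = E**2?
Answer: 5957/9402 ≈ 0.63359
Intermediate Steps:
m = 9408 (m = (117**2 + 10909) - 15190 = (13689 + 10909) - 15190 = 24598 - 15190 = 9408)
(m + 2506)/(44490 - 25686) = (9408 + 2506)/(44490 - 25686) = 11914/18804 = 11914*(1/18804) = 5957/9402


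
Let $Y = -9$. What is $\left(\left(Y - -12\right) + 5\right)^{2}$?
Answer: $64$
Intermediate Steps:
$\left(\left(Y - -12\right) + 5\right)^{2} = \left(\left(-9 - -12\right) + 5\right)^{2} = \left(\left(-9 + 12\right) + 5\right)^{2} = \left(3 + 5\right)^{2} = 8^{2} = 64$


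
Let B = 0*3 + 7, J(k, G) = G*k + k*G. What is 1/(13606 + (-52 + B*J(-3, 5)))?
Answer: 1/13344 ≈ 7.4940e-5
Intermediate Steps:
J(k, G) = 2*G*k (J(k, G) = G*k + G*k = 2*G*k)
B = 7 (B = 0 + 7 = 7)
1/(13606 + (-52 + B*J(-3, 5))) = 1/(13606 + (-52 + 7*(2*5*(-3)))) = 1/(13606 + (-52 + 7*(-30))) = 1/(13606 + (-52 - 210)) = 1/(13606 - 262) = 1/13344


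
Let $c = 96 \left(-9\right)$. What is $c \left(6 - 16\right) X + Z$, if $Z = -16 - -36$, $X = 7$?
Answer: $60500$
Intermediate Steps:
$Z = 20$ ($Z = -16 + 36 = 20$)
$c = -864$
$c \left(6 - 16\right) X + Z = - 864 \left(6 - 16\right) 7 + 20 = - 864 \left(\left(-10\right) 7\right) + 20 = \left(-864\right) \left(-70\right) + 20 = 60480 + 20 = 60500$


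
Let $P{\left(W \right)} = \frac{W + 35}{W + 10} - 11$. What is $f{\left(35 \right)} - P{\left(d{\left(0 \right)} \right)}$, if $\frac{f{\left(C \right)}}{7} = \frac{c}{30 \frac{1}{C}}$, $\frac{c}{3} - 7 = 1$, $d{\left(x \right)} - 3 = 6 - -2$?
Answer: $\frac{4301}{21} \approx 204.81$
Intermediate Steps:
$d{\left(x \right)} = 11$ ($d{\left(x \right)} = 3 + \left(6 - -2\right) = 3 + \left(6 + 2\right) = 3 + 8 = 11$)
$c = 24$ ($c = 21 + 3 \cdot 1 = 21 + 3 = 24$)
$f{\left(C \right)} = \frac{28 C}{5}$ ($f{\left(C \right)} = 7 \frac{24}{30 \frac{1}{C}} = 7 \cdot 24 \frac{C}{30} = 7 \frac{4 C}{5} = \frac{28 C}{5}$)
$P{\left(W \right)} = -11 + \frac{35 + W}{10 + W}$ ($P{\left(W \right)} = \frac{35 + W}{10 + W} - 11 = -11 + \frac{35 + W}{10 + W}$)
$f{\left(35 \right)} - P{\left(d{\left(0 \right)} \right)} = \frac{28}{5} \cdot 35 - \frac{5 \left(-15 - 22\right)}{10 + 11} = 196 - \frac{5 \left(-15 - 22\right)}{21} = 196 - 5 \cdot \frac{1}{21} \left(-37\right) = 196 - - \frac{185}{21} = 196 + \frac{185}{21} = \frac{4301}{21}$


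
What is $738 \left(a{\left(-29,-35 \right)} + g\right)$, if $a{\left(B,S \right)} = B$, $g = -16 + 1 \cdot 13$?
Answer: $-23616$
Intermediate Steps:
$g = -3$ ($g = -16 + 13 = -3$)
$738 \left(a{\left(-29,-35 \right)} + g\right) = 738 \left(-29 - 3\right) = 738 \left(-32\right) = -23616$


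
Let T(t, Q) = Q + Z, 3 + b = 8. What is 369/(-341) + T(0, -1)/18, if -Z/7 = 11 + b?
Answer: -45175/6138 ≈ -7.3599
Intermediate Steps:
b = 5 (b = -3 + 8 = 5)
Z = -112 (Z = -7*(11 + 5) = -7*16 = -112)
T(t, Q) = -112 + Q (T(t, Q) = Q - 112 = -112 + Q)
369/(-341) + T(0, -1)/18 = 369/(-341) + (-112 - 1)/18 = 369*(-1/341) - 113*1/18 = -369/341 - 113/18 = -45175/6138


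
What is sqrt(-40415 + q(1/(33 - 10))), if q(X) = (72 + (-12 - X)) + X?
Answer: I*sqrt(40355) ≈ 200.89*I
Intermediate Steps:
q(X) = 60 (q(X) = (60 - X) + X = 60)
sqrt(-40415 + q(1/(33 - 10))) = sqrt(-40415 + 60) = sqrt(-40355) = I*sqrt(40355)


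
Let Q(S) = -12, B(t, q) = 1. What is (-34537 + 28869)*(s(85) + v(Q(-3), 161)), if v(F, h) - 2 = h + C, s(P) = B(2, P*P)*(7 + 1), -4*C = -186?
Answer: -1232790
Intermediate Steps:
C = 93/2 (C = -¼*(-186) = 93/2 ≈ 46.500)
s(P) = 8 (s(P) = 1*(7 + 1) = 1*8 = 8)
v(F, h) = 97/2 + h (v(F, h) = 2 + (h + 93/2) = 2 + (93/2 + h) = 97/2 + h)
(-34537 + 28869)*(s(85) + v(Q(-3), 161)) = (-34537 + 28869)*(8 + (97/2 + 161)) = -5668*(8 + 419/2) = -5668*435/2 = -1232790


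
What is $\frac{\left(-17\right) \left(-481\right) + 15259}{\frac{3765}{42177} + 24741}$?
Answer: $\frac{164743362}{173917487} \approx 0.94725$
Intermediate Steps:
$\frac{\left(-17\right) \left(-481\right) + 15259}{\frac{3765}{42177} + 24741} = \frac{8177 + 15259}{3765 \cdot \frac{1}{42177} + 24741} = \frac{23436}{\frac{1255}{14059} + 24741} = \frac{23436}{\frac{347834974}{14059}} = 23436 \cdot \frac{14059}{347834974} = \frac{164743362}{173917487}$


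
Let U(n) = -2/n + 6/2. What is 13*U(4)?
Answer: 65/2 ≈ 32.500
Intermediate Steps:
U(n) = 3 - 2/n (U(n) = -2/n + 6*(½) = -2/n + 3 = 3 - 2/n)
13*U(4) = 13*(3 - 2/4) = 13*(3 - 2*¼) = 13*(3 - ½) = 13*(5/2) = 65/2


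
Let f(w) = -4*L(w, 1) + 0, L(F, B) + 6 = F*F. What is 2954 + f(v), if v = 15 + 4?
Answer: 1534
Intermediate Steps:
L(F, B) = -6 + F**2 (L(F, B) = -6 + F*F = -6 + F**2)
v = 19
f(w) = 24 - 4*w**2 (f(w) = -4*(-6 + w**2) + 0 = (24 - 4*w**2) + 0 = 24 - 4*w**2)
2954 + f(v) = 2954 + (24 - 4*19**2) = 2954 + (24 - 4*361) = 2954 + (24 - 1444) = 2954 - 1420 = 1534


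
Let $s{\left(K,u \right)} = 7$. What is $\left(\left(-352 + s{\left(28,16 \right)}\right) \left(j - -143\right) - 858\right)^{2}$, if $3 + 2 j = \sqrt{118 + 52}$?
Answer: $\frac{9890855451}{4} + \frac{34276095 \sqrt{170}}{2} \approx 2.6962 \cdot 10^{9}$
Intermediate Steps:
$j = - \frac{3}{2} + \frac{\sqrt{170}}{2}$ ($j = - \frac{3}{2} + \frac{\sqrt{118 + 52}}{2} = - \frac{3}{2} + \frac{\sqrt{170}}{2} \approx 5.0192$)
$\left(\left(-352 + s{\left(28,16 \right)}\right) \left(j - -143\right) - 858\right)^{2} = \left(\left(-352 + 7\right) \left(\left(- \frac{3}{2} + \frac{\sqrt{170}}{2}\right) - -143\right) - 858\right)^{2} = \left(- 345 \left(\left(- \frac{3}{2} + \frac{\sqrt{170}}{2}\right) + \left(-13 + 156\right)\right) - 858\right)^{2} = \left(- 345 \left(\left(- \frac{3}{2} + \frac{\sqrt{170}}{2}\right) + 143\right) - 858\right)^{2} = \left(- 345 \left(\frac{283}{2} + \frac{\sqrt{170}}{2}\right) - 858\right)^{2} = \left(\left(- \frac{97635}{2} - \frac{345 \sqrt{170}}{2}\right) - 858\right)^{2} = \left(- \frac{99351}{2} - \frac{345 \sqrt{170}}{2}\right)^{2}$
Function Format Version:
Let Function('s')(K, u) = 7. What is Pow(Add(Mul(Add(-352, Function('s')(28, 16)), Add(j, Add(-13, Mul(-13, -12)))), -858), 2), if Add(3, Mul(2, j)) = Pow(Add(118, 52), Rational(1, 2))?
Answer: Add(Rational(9890855451, 4), Mul(Rational(34276095, 2), Pow(170, Rational(1, 2)))) ≈ 2.6962e+9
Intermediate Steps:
j = Add(Rational(-3, 2), Mul(Rational(1, 2), Pow(170, Rational(1, 2)))) (j = Add(Rational(-3, 2), Mul(Rational(1, 2), Pow(Add(118, 52), Rational(1, 2)))) = Add(Rational(-3, 2), Mul(Rational(1, 2), Pow(170, Rational(1, 2)))) ≈ 5.0192)
Pow(Add(Mul(Add(-352, Function('s')(28, 16)), Add(j, Add(-13, Mul(-13, -12)))), -858), 2) = Pow(Add(Mul(Add(-352, 7), Add(Add(Rational(-3, 2), Mul(Rational(1, 2), Pow(170, Rational(1, 2)))), Add(-13, Mul(-13, -12)))), -858), 2) = Pow(Add(Mul(-345, Add(Add(Rational(-3, 2), Mul(Rational(1, 2), Pow(170, Rational(1, 2)))), Add(-13, 156))), -858), 2) = Pow(Add(Mul(-345, Add(Add(Rational(-3, 2), Mul(Rational(1, 2), Pow(170, Rational(1, 2)))), 143)), -858), 2) = Pow(Add(Mul(-345, Add(Rational(283, 2), Mul(Rational(1, 2), Pow(170, Rational(1, 2))))), -858), 2) = Pow(Add(Add(Rational(-97635, 2), Mul(Rational(-345, 2), Pow(170, Rational(1, 2)))), -858), 2) = Pow(Add(Rational(-99351, 2), Mul(Rational(-345, 2), Pow(170, Rational(1, 2)))), 2)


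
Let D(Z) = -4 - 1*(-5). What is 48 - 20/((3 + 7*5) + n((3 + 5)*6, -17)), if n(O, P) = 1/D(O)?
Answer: 1852/39 ≈ 47.487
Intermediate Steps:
D(Z) = 1 (D(Z) = -4 + 5 = 1)
n(O, P) = 1 (n(O, P) = 1/1 = 1)
48 - 20/((3 + 7*5) + n((3 + 5)*6, -17)) = 48 - 20/((3 + 7*5) + 1) = 48 - 20/((3 + 35) + 1) = 48 - 20/(38 + 1) = 48 - 20/39 = 1852/39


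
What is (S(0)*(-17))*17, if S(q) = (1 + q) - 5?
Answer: 1156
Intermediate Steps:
S(q) = -4 + q
(S(0)*(-17))*17 = ((-4 + 0)*(-17))*17 = -4*(-17)*17 = 68*17 = 1156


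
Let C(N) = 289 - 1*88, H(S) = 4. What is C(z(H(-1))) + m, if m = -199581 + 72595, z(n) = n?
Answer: -126785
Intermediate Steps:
C(N) = 201 (C(N) = 289 - 88 = 201)
m = -126986
C(z(H(-1))) + m = 201 - 126986 = -126785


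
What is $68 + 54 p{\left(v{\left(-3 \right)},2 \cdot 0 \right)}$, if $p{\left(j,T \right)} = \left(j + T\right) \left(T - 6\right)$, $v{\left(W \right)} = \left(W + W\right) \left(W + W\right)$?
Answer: $-11596$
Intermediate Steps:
$v{\left(W \right)} = 4 W^{2}$ ($v{\left(W \right)} = 2 W 2 W = 4 W^{2}$)
$p{\left(j,T \right)} = \left(-6 + T\right) \left(T + j\right)$ ($p{\left(j,T \right)} = \left(T + j\right) \left(-6 + T\right) = \left(-6 + T\right) \left(T + j\right)$)
$68 + 54 p{\left(v{\left(-3 \right)},2 \cdot 0 \right)} = 68 + 54 \left(\left(2 \cdot 0\right)^{2} - 6 \cdot 2 \cdot 0 - 6 \cdot 4 \left(-3\right)^{2} + 2 \cdot 0 \cdot 4 \left(-3\right)^{2}\right) = 68 + 54 \left(0^{2} - 0 - 6 \cdot 4 \cdot 9 + 0 \cdot 4 \cdot 9\right) = 68 + 54 \left(0 + 0 - 216 + 0 \cdot 36\right) = 68 + 54 \left(0 + 0 - 216 + 0\right) = 68 + 54 \left(-216\right) = 68 - 11664 = -11596$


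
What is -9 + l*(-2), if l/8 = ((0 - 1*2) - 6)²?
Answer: -1033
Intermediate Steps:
l = 512 (l = 8*((0 - 1*2) - 6)² = 8*((0 - 2) - 6)² = 8*(-2 - 6)² = 8*(-8)² = 8*64 = 512)
-9 + l*(-2) = -9 + 512*(-2) = -9 - 1024 = -1033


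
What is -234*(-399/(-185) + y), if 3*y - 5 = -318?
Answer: 4423224/185 ≈ 23909.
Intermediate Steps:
y = -313/3 (y = 5/3 + (⅓)*(-318) = 5/3 - 106 = -313/3 ≈ -104.33)
-234*(-399/(-185) + y) = -234*(-399/(-185) - 313/3) = -234*(-399*(-1/185) - 313/3) = -234*(399/185 - 313/3) = -234*(-56708/555) = 4423224/185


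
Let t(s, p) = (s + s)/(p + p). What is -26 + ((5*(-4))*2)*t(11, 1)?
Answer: -466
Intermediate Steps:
t(s, p) = s/p (t(s, p) = (2*s)/((2*p)) = (2*s)*(1/(2*p)) = s/p)
-26 + ((5*(-4))*2)*t(11, 1) = -26 + ((5*(-4))*2)*(11/1) = -26 + (-20*2)*(11*1) = -26 - 40*11 = -26 - 440 = -466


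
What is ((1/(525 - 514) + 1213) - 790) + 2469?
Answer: 31813/11 ≈ 2892.1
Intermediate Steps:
((1/(525 - 514) + 1213) - 790) + 2469 = ((1/11 + 1213) - 790) + 2469 = (13344/11 - 790) + 2469 = 4654/11 + 2469 = 31813/11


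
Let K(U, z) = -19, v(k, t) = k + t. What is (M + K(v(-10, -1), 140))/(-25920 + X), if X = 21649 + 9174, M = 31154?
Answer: 31135/4903 ≈ 6.3502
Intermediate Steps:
X = 30823
(M + K(v(-10, -1), 140))/(-25920 + X) = (31154 - 19)/(-25920 + 30823) = 31135/4903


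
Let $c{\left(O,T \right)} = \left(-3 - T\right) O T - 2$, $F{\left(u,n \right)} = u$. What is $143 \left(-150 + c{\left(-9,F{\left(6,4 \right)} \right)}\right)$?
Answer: $47762$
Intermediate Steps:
$c{\left(O,T \right)} = -2 + O T \left(-3 - T\right)$ ($c{\left(O,T \right)} = O \left(-3 - T\right) T - 2 = O T \left(-3 - T\right) - 2 = -2 + O T \left(-3 - T\right)$)
$143 \left(-150 + c{\left(-9,F{\left(6,4 \right)} \right)}\right) = 143 \left(-150 - \left(2 - 324 - 162\right)\right) = 143 \left(-150 - \left(-160 - 324\right)\right) = 143 \left(-150 + \left(-2 + 324 + 162\right)\right) = 143 \left(-150 + 484\right) = 143 \cdot 334 = 47762$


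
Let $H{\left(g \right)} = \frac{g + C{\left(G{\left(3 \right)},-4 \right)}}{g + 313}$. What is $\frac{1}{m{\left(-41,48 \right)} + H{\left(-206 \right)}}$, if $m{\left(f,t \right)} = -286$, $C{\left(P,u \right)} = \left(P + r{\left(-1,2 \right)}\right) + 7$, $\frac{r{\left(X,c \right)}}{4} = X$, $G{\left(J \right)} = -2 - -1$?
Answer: $- \frac{107}{30806} \approx -0.0034733$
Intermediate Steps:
$G{\left(J \right)} = -1$ ($G{\left(J \right)} = -2 + 1 = -1$)
$r{\left(X,c \right)} = 4 X$
$C{\left(P,u \right)} = 3 + P$ ($C{\left(P,u \right)} = \left(P + 4 \left(-1\right)\right) + 7 = \left(P - 4\right) + 7 = \left(-4 + P\right) + 7 = 3 + P$)
$H{\left(g \right)} = \frac{2 + g}{313 + g}$ ($H{\left(g \right)} = \frac{g + \left(3 - 1\right)}{g + 313} = \frac{g + 2}{313 + g} = \frac{2 + g}{313 + g}$)
$\frac{1}{m{\left(-41,48 \right)} + H{\left(-206 \right)}} = \frac{1}{-286 + \frac{2 - 206}{313 - 206}} = \frac{1}{-286 + \frac{1}{107} \left(-204\right)} = \frac{1}{-286 - \frac{204}{107}} = \frac{1}{- \frac{30806}{107}} = - \frac{107}{30806}$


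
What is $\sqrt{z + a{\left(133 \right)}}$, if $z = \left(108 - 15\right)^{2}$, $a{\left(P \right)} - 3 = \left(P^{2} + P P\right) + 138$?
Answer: $2 \sqrt{11042} \approx 210.16$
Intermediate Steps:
$a{\left(P \right)} = 141 + 2 P^{2}$ ($a{\left(P \right)} = 3 + \left(\left(P^{2} + P P\right) + 138\right) = 3 + \left(\left(P^{2} + P^{2}\right) + 138\right) = 3 + \left(2 P^{2} + 138\right) = 3 + \left(138 + 2 P^{2}\right) = 141 + 2 P^{2}$)
$z = 8649$ ($z = \left(108 - 15\right)^{2} = 93^{2} = 8649$)
$\sqrt{z + a{\left(133 \right)}} = \sqrt{8649 + \left(141 + 2 \cdot 133^{2}\right)} = \sqrt{8649 + \left(141 + 2 \cdot 17689\right)} = \sqrt{8649 + \left(141 + 35378\right)} = \sqrt{8649 + 35519} = \sqrt{44168} = 2 \sqrt{11042}$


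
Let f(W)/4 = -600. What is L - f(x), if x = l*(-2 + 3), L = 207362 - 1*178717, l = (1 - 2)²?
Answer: 31045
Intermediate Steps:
l = 1 (l = (-1)² = 1)
L = 28645 (L = 207362 - 178717 = 28645)
x = 1 (x = 1*(-2 + 3) = 1*1 = 1)
f(W) = -2400 (f(W) = 4*(-600) = -2400)
L - f(x) = 28645 - 1*(-2400) = 28645 + 2400 = 31045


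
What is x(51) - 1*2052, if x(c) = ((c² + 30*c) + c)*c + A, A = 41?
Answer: 211271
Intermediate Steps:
x(c) = 41 + c*(c² + 31*c) (x(c) = ((c² + 30*c) + c)*c + 41 = (c² + 31*c)*c + 41 = c*(c² + 31*c) + 41 = 41 + c*(c² + 31*c))
x(51) - 1*2052 = (41 + 51³ + 31*51²) - 1*2052 = (41 + 132651 + 31*2601) - 2052 = (41 + 132651 + 80631) - 2052 = 213323 - 2052 = 211271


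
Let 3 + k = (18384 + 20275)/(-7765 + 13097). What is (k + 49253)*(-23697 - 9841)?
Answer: -4404204441771/2666 ≈ -1.6520e+9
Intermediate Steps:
k = 22663/5332 (k = -3 + (18384 + 20275)/(-7765 + 13097) = -3 + 38659/5332 = 22663/5332 ≈ 4.2504)
(k + 49253)*(-23697 - 9841) = (22663/5332 + 49253)*(-23697 - 9841) = (262639659/5332)*(-33538) = -4404204441771/2666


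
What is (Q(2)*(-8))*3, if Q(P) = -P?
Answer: 48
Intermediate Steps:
(Q(2)*(-8))*3 = (-1*2*(-8))*3 = -2*(-8)*3 = 16*3 = 48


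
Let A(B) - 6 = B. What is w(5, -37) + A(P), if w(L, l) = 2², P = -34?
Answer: -24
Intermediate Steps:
w(L, l) = 4
A(B) = 6 + B
w(5, -37) + A(P) = 4 + (6 - 34) = 4 - 28 = -24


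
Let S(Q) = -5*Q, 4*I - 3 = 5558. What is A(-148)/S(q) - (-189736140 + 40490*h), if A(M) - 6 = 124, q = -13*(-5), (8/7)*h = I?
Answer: 11238505593/80 ≈ 1.4048e+8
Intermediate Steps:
I = 5561/4 (I = 3/4 + (1/4)*5558 = 3/4 + 2779/2 = 5561/4 ≈ 1390.3)
h = 38927/32 (h = (7/8)*(5561/4) = 38927/32 ≈ 1216.5)
q = 65
A(M) = 130 (A(M) = 6 + 124 = 130)
A(-148)/S(q) - (-189736140 + 40490*h) = 130/((-5*65)) - 40490/(1/(-4686 + 38927/32)) = 130/(-325) - 40490/(1/(-111025/32)) = 130*(-1/325) - 40490/(-32/111025) = -2/5 - 40490*(-111025/32) = -2/5 + 2247701125/16 = 11238505593/80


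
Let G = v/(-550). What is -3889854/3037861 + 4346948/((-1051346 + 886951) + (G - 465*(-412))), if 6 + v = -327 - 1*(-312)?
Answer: 118111850537606/744613147571 ≈ 158.62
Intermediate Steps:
v = -21 (v = -6 + (-327 - 1*(-312)) = -6 + (-327 + 312) = -6 - 15 = -21)
G = 21/550 (G = -21/(-550) = -21*(-1/550) = 21/550 ≈ 0.038182)
-3889854/3037861 + 4346948/((-1051346 + 886951) + (G - 465*(-412))) = -3889854/3037861 + 4346948/((-1051346 + 886951) + (21/550 - 465*(-412))) = -3889854*1/3037861 + 4346948/(-164395 + (21/550 + 191580)) = -3889854/3037861 + 4346948/(-164395 + 105369021/550) = -3889854/3037861 + 4346948/(14951771/550) = -3889854/3037861 + 4346948*(550/14951771) = -3889854/3037861 + 2390821400/14951771 = 118111850537606/744613147571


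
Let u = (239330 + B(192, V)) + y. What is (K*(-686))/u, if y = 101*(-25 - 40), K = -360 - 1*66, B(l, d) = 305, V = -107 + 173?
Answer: 48706/38845 ≈ 1.2539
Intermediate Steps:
V = 66
K = -426 (K = -360 - 66 = -426)
y = -6565 (y = 101*(-65) = -6565)
u = 233070 (u = (239330 + 305) - 6565 = 239635 - 6565 = 233070)
(K*(-686))/u = -426*(-686)/233070 = 292236*(1/233070) = 48706/38845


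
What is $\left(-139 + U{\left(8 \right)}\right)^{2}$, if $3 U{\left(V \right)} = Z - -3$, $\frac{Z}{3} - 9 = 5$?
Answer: $15376$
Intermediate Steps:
$Z = 42$ ($Z = 27 + 3 \cdot 5 = 27 + 15 = 42$)
$U{\left(V \right)} = 15$ ($U{\left(V \right)} = \frac{42 - -3}{3} = \frac{42 + 3}{3} = \frac{1}{3} \cdot 45 = 15$)
$\left(-139 + U{\left(8 \right)}\right)^{2} = \left(-139 + 15\right)^{2} = \left(-124\right)^{2} = 15376$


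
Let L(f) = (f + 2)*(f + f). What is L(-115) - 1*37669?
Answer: -11679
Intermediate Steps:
L(f) = 2*f*(2 + f) (L(f) = (2 + f)*(2*f) = 2*f*(2 + f))
L(-115) - 1*37669 = 2*(-115)*(2 - 115) - 1*37669 = 2*(-115)*(-113) - 37669 = 25990 - 37669 = -11679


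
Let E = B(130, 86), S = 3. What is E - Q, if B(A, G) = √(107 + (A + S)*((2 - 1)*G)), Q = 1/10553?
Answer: -1/10553 + √11545 ≈ 107.45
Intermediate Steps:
Q = 1/10553 ≈ 9.4760e-5
B(A, G) = √(107 + G*(3 + A)) (B(A, G) = √(107 + (A + 3)*((2 - 1)*G)) = √(107 + (3 + A)*(1*G)) = √(107 + (3 + A)*G) = √(107 + G*(3 + A)))
E = √11545 (E = √(107 + 3*86 + 130*86) = √(107 + 258 + 11180) = √11545 ≈ 107.45)
E - Q = √11545 - 1*1/10553 = √11545 - 1/10553 = -1/10553 + √11545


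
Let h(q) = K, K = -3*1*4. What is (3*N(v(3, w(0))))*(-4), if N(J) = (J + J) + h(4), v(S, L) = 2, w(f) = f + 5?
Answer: 96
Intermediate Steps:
w(f) = 5 + f
K = -12 (K = -3*4 = -12)
h(q) = -12
N(J) = -12 + 2*J (N(J) = (J + J) - 12 = 2*J - 12 = -12 + 2*J)
(3*N(v(3, w(0))))*(-4) = (3*(-12 + 2*2))*(-4) = (3*(-12 + 4))*(-4) = (3*(-8))*(-4) = -24*(-4) = 96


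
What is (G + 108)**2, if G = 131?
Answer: 57121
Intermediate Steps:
(G + 108)**2 = (131 + 108)**2 = 239**2 = 57121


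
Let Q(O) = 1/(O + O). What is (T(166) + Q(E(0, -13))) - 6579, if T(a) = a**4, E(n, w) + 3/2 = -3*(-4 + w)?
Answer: 75173329144/99 ≈ 7.5933e+8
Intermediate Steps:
E(n, w) = 21/2 - 3*w (E(n, w) = -3/2 - 3*(-4 + w) = -3/2 + (12 - 3*w) = 21/2 - 3*w)
Q(O) = 1/(2*O)
(T(166) + Q(E(0, -13))) - 6579 = (166**4 + 1/(2*(21/2 - 3*(-13)))) - 6579 = (759333136 + 1/(2*(21/2 + 39))) - 6579 = (759333136 + 1/(2*(99/2))) - 6579 = (759333136 + (1/2)*(2/99)) - 6579 = (759333136 + 1/99) - 6579 = 75173980465/99 - 6579 = 75173329144/99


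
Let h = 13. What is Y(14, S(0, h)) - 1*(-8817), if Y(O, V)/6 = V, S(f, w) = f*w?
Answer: 8817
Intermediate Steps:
Y(O, V) = 6*V
Y(14, S(0, h)) - 1*(-8817) = 6*(0*13) - 1*(-8817) = 6*0 + 8817 = 0 + 8817 = 8817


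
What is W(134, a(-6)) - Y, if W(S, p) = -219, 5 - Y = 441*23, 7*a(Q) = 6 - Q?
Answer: 9919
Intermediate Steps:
a(Q) = 6/7 - Q/7 (a(Q) = (6 - Q)/7 = 6/7 - Q/7)
Y = -10138 (Y = 5 - 441*23 = 5 - 1*10143 = 5 - 10143 = -10138)
W(134, a(-6)) - Y = -219 - 1*(-10138) = -219 + 10138 = 9919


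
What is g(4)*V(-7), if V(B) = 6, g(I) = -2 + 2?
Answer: 0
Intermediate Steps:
g(I) = 0
g(4)*V(-7) = 0*6 = 0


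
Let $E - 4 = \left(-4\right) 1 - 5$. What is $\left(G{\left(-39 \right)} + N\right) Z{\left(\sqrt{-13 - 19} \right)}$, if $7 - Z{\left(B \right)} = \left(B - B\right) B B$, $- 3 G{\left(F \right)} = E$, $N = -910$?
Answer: $- \frac{19075}{3} \approx -6358.3$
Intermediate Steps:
$E = -5$ ($E = 4 - 9 = -5$)
$G{\left(F \right)} = \frac{5}{3}$ ($G{\left(F \right)} = \left(- \frac{1}{3}\right) \left(-5\right) = \frac{5}{3}$)
$Z{\left(B \right)} = 7$ ($Z{\left(B \right)} = 7 - \left(B - B\right) B B = 7 - 0 B B = 7 - 0 B = 7 - 0 = 7 + 0 = 7$)
$\left(G{\left(-39 \right)} + N\right) Z{\left(\sqrt{-13 - 19} \right)} = \left(\frac{5}{3} - 910\right) 7 = \left(- \frac{2725}{3}\right) 7 = - \frac{19075}{3}$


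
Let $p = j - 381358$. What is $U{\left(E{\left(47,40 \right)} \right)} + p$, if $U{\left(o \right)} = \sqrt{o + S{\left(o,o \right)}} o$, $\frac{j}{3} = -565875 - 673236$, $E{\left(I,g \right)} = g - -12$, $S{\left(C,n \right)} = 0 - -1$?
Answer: $-4098691 + 52 \sqrt{53} \approx -4.0983 \cdot 10^{6}$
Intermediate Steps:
$S{\left(C,n \right)} = 1$ ($S{\left(C,n \right)} = 0 + 1 = 1$)
$E{\left(I,g \right)} = 12 + g$ ($E{\left(I,g \right)} = g + 12 = 12 + g$)
$j = -3717333$ ($j = 3 \left(-565875 - 673236\right) = 3 \left(-1239111\right) = -3717333$)
$U{\left(o \right)} = o \sqrt{1 + o}$ ($U{\left(o \right)} = \sqrt{o + 1} o = \sqrt{1 + o} o = o \sqrt{1 + o}$)
$p = -4098691$ ($p = -3717333 - 381358 = -4098691$)
$U{\left(E{\left(47,40 \right)} \right)} + p = \left(12 + 40\right) \sqrt{1 + \left(12 + 40\right)} - 4098691 = 52 \sqrt{1 + 52} - 4098691 = 52 \sqrt{53} - 4098691 = -4098691 + 52 \sqrt{53}$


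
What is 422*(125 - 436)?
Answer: -131242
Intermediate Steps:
422*(125 - 436) = 422*(-311) = -131242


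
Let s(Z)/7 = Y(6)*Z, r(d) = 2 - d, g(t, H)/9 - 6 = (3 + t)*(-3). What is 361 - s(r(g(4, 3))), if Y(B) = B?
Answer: -5393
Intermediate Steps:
g(t, H) = -27 - 27*t (g(t, H) = 54 + 9*((3 + t)*(-3)) = 54 + 9*(-9 - 3*t) = 54 + (-81 - 27*t) = -27 - 27*t)
s(Z) = 42*Z (s(Z) = 7*(6*Z) = 42*Z)
361 - s(r(g(4, 3))) = 361 - 42*(2 - (-27 - 27*4)) = 361 - 42*(2 - (-27 - 108)) = 361 - 42*(2 - 1*(-135)) = 361 - 42*(2 + 135) = 361 - 42*137 = 361 - 1*5754 = 361 - 5754 = -5393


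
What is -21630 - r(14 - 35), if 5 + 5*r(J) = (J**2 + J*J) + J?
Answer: -109006/5 ≈ -21801.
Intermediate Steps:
r(J) = -1 + J/5 + 2*J**2/5 (r(J) = -1 + ((J**2 + J*J) + J)/5 = -1 + ((J**2 + J**2) + J)/5 = -1 + (2*J**2 + J)/5 = -1 + (J + 2*J**2)/5 = -1 + (J/5 + 2*J**2/5) = -1 + J/5 + 2*J**2/5)
-21630 - r(14 - 35) = -21630 - (-1 + (14 - 35)/5 + 2*(14 - 35)**2/5) = -21630 - (-1 + (1/5)*(-21) + (2/5)*(-21)**2) = -21630 - (-1 - 21/5 + (2/5)*441) = -21630 - (-1 - 21/5 + 882/5) = -21630 - 1*856/5 = -21630 - 856/5 = -109006/5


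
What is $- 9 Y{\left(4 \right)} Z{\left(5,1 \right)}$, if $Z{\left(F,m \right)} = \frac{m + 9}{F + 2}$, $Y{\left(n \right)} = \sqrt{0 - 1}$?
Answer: $- \frac{90 i}{7} \approx - 12.857 i$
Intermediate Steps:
$Y{\left(n \right)} = i$ ($Y{\left(n \right)} = \sqrt{-1} = i$)
$Z{\left(F,m \right)} = \frac{9 + m}{2 + F}$
$- 9 Y{\left(4 \right)} Z{\left(5,1 \right)} = - 9 i \frac{9 + 1}{2 + 5} = - 9 i \frac{1}{7} \cdot 10 = - 9 i \frac{10}{7} = - \frac{90 i}{7}$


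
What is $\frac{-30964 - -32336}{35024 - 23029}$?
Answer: $\frac{1372}{11995} \approx 0.11438$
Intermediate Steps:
$\frac{-30964 - -32336}{35024 - 23029} = \frac{-30964 + 32336}{11995} = 1372 \cdot \frac{1}{11995} = \frac{1372}{11995}$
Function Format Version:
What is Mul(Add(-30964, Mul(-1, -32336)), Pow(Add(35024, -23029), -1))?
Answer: Rational(1372, 11995) ≈ 0.11438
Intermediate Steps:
Mul(Add(-30964, Mul(-1, -32336)), Pow(Add(35024, -23029), -1)) = Mul(Add(-30964, 32336), Pow(11995, -1)) = Mul(1372, Rational(1, 11995)) = Rational(1372, 11995)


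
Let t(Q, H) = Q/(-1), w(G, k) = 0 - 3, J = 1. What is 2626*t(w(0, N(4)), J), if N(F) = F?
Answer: 7878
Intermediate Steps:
w(G, k) = -3
t(Q, H) = -Q (t(Q, H) = Q*(-1) = -Q)
2626*t(w(0, N(4)), J) = 2626*(-1*(-3)) = 2626*3 = 7878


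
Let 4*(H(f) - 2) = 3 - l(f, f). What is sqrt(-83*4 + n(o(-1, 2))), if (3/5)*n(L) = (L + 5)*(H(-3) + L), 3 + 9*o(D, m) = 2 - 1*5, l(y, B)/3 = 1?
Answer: 16*I*sqrt(102)/9 ≈ 17.955*I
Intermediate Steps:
l(y, B) = 3 (l(y, B) = 3*1 = 3)
o(D, m) = -2/3 (o(D, m) = -1/3 + (2 - 1*5)/9 = -1/3 + (2 - 5)/9 = -1/3 + (1/9)*(-3) = -1/3 - 1/3 = -2/3)
H(f) = 2 (H(f) = 2 + (3 - 1*3)/4 = 2 + (3 - 3)/4 = 2 + (1/4)*0 = 2 + 0 = 2)
n(L) = 5*(2 + L)*(5 + L)/3 (n(L) = 5*((L + 5)*(2 + L))/3 = 5*((5 + L)*(2 + L))/3 = 5*((2 + L)*(5 + L))/3 = 5*(2 + L)*(5 + L)/3)
sqrt(-83*4 + n(o(-1, 2))) = sqrt(-83*4 + (50/3 + 5*(-2/3)**2/3 + (35/3)*(-2/3))) = sqrt(-332 + (50/3 + (5/3)*(4/9) - 70/9)) = sqrt(-332 + (50/3 + 20/27 - 70/9)) = sqrt(-332 + 260/27) = sqrt(-8704/27) = 16*I*sqrt(102)/9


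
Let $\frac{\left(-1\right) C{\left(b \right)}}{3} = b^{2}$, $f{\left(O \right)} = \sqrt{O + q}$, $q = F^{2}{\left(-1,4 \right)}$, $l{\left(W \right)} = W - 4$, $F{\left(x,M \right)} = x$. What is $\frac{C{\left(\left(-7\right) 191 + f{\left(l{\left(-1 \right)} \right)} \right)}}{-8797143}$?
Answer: $\frac{1787565}{2932381} - \frac{5348 i}{2932381} \approx 0.6096 - 0.0018238 i$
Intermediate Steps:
$l{\left(W \right)} = -4 + W$
$q = 1$ ($q = \left(-1\right)^{2} = 1$)
$f{\left(O \right)} = \sqrt{1 + O}$ ($f{\left(O \right)} = \sqrt{O + 1} = \sqrt{1 + O}$)
$C{\left(b \right)} = - 3 b^{2}$
$\frac{C{\left(\left(-7\right) 191 + f{\left(l{\left(-1 \right)} \right)} \right)}}{-8797143} = \frac{\left(-3\right) \left(\left(-7\right) 191 + \sqrt{1 - 5}\right)^{2}}{-8797143} = - 3 \left(-1337 + \sqrt{1 - 5}\right)^{2} \left(- \frac{1}{8797143}\right) = - 3 \left(-1337 + \sqrt{-4}\right)^{2} \left(- \frac{1}{8797143}\right) = - 3 \left(-1337 + 2 i\right)^{2} \left(- \frac{1}{8797143}\right) = \frac{\left(-1337 + 2 i\right)^{2}}{2932381}$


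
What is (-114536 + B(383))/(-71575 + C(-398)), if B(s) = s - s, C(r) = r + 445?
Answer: 14317/8941 ≈ 1.6013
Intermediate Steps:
C(r) = 445 + r
B(s) = 0
(-114536 + B(383))/(-71575 + C(-398)) = (-114536 + 0)/(-71575 + (445 - 398)) = -114536/(-71575 + 47) = -114536/(-71528) = -114536*(-1/71528) = 14317/8941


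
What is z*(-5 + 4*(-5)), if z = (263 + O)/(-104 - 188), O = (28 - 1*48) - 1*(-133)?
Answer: 2350/73 ≈ 32.192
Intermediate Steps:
O = 113 (O = (28 - 48) + 133 = -20 + 133 = 113)
z = -94/73 (z = (263 + 113)/(-104 - 188) = 376/(-292) = 376*(-1/292) = -94/73 ≈ -1.2877)
z*(-5 + 4*(-5)) = -94*(-5 + 4*(-5))/73 = -94*(-5 - 20)/73 = -94/73*(-25) = 2350/73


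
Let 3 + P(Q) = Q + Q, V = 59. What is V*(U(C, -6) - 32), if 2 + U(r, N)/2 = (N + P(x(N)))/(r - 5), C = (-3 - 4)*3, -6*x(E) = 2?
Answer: -81125/39 ≈ -2080.1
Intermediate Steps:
x(E) = -⅓ (x(E) = -⅙*2 = -⅓)
P(Q) = -3 + 2*Q (P(Q) = -3 + (Q + Q) = -3 + 2*Q)
C = -21 (C = -7*3 = -21)
U(r, N) = -4 + 2*(-11/3 + N)/(-5 + r) (U(r, N) = -4 + 2*((N + (-3 + 2*(-⅓)))/(r - 5)) = -4 + 2*((N + (-3 - ⅔))/(-5 + r)) = -4 + 2*((N - 11/3)/(-5 + r)) = -4 + 2*((-11/3 + N)/(-5 + r)) = -4 + 2*(-11/3 + N)/(-5 + r))
V*(U(C, -6) - 32) = 59*(2*(19 - 6*(-21) + 3*(-6))/(3*(-5 - 21)) - 32) = 59*((⅔)*(19 + 126 - 18)/(-26) - 32) = 59*((⅔)*(-1/26)*127 - 32) = 59*(-127/39 - 32) = 59*(-1375/39) = -81125/39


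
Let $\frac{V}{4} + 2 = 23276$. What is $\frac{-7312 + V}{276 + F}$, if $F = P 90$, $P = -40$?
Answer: $- \frac{21446}{831} \approx -25.807$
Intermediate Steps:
$V = 93096$ ($V = -8 + 4 \cdot 23276 = -8 + 93104 = 93096$)
$F = -3600$ ($F = \left(-40\right) 90 = -3600$)
$\frac{-7312 + V}{276 + F} = \frac{-7312 + 93096}{276 - 3600} = \frac{85784}{-3324} = 85784 \left(- \frac{1}{3324}\right) = - \frac{21446}{831}$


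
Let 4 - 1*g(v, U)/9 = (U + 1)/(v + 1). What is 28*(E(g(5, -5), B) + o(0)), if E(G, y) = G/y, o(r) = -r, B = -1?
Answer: -1176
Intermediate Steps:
g(v, U) = 36 - 9*(1 + U)/(1 + v) (g(v, U) = 36 - 9*(U + 1)/(v + 1) = 36 - 9*(1 + U)/(1 + v))
28*(E(g(5, -5), B) + o(0)) = 28*((9*(3 - 1*(-5) + 4*5)/(1 + 5))/(-1) - 1*0) = 28*((9*(3 + 5 + 20)/6)*(-1) + 0) = 28*((9*(⅙)*28)*(-1) + 0) = 28*(42*(-1) + 0) = 28*(-42 + 0) = 28*(-42) = -1176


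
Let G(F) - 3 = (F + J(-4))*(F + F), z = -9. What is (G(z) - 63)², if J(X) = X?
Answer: 30276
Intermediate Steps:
G(F) = 3 + 2*F*(-4 + F) (G(F) = 3 + (F - 4)*(F + F) = 3 + (-4 + F)*(2*F) = 3 + 2*F*(-4 + F))
(G(z) - 63)² = ((3 - 8*(-9) + 2*(-9)²) - 63)² = ((3 + 72 + 2*81) - 63)² = ((3 + 72 + 162) - 63)² = (237 - 63)² = 174² = 30276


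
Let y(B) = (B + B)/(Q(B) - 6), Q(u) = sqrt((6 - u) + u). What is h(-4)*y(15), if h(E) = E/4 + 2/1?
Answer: -6 - sqrt(6) ≈ -8.4495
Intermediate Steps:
Q(u) = sqrt(6)
h(E) = 2 + E/4 (h(E) = E*(1/4) + 2*1 = E/4 + 2 = 2 + E/4)
y(B) = 2*B/(-6 + sqrt(6)) (y(B) = (B + B)/(sqrt(6) - 6) = (2*B)/(-6 + sqrt(6)) = 2*B/(-6 + sqrt(6)))
h(-4)*y(15) = (2 + (1/4)*(-4))*(-2/5*15 - 1/15*15*sqrt(6)) = (2 - 1)*(-6 - sqrt(6)) = 1*(-6 - sqrt(6)) = -6 - sqrt(6)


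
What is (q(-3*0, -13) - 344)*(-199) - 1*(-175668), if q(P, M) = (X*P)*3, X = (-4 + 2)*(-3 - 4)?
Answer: 244124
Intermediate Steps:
X = 14 (X = -2*(-7) = 14)
q(P, M) = 42*P (q(P, M) = (14*P)*3 = 42*P)
(q(-3*0, -13) - 344)*(-199) - 1*(-175668) = (42*(-3*0) - 344)*(-199) - 1*(-175668) = (42*0 - 344)*(-199) + 175668 = (0 - 344)*(-199) + 175668 = -344*(-199) + 175668 = 68456 + 175668 = 244124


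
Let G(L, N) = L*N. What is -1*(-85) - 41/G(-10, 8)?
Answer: 6841/80 ≈ 85.512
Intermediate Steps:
-1*(-85) - 41/G(-10, 8) = -1*(-85) - 41/((-10*8)) = 85 - 41/(-80) = 85 - 41*(-1/80) = 85 + 41/80 = 6841/80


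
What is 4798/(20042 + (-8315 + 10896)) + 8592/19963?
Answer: 290159290/451622949 ≈ 0.64248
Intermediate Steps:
4798/(20042 + (-8315 + 10896)) + 8592/19963 = 4798/(20042 + 2581) + 8592*(1/19963) = 4798/22623 + 8592/19963 = 290159290/451622949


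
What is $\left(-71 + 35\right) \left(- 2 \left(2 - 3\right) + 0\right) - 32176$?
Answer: $-32248$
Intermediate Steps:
$\left(-71 + 35\right) \left(- 2 \left(2 - 3\right) + 0\right) - 32176 = - 36 \left(- 2 \left(2 - 3\right) + 0\right) - 32176 = - 36 \left(\left(-2\right) \left(-1\right) + 0\right) - 32176 = - 36 \left(2 + 0\right) - 32176 = \left(-36\right) 2 - 32176 = -72 - 32176 = -32248$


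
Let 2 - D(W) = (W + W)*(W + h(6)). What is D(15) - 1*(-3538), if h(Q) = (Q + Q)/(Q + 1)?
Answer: 21270/7 ≈ 3038.6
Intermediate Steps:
h(Q) = 2*Q/(1 + Q) (h(Q) = (2*Q)/(1 + Q) = 2*Q/(1 + Q))
D(W) = 2 - 2*W*(12/7 + W) (D(W) = 2 - (W + W)*(W + 2*6/(1 + 6)) = 2 - 2*W*(W + 2*6/7) = 2 - 2*W*(W + 2*6*(1/7)) = 2 - 2*W*(W + 12/7) = 2 - 2*W*(12/7 + W))
D(15) - 1*(-3538) = (2 - 2*15**2 - 24/7*15) - 1*(-3538) = (2 - 2*225 - 360/7) + 3538 = (2 - 450 - 360/7) + 3538 = -3496/7 + 3538 = 21270/7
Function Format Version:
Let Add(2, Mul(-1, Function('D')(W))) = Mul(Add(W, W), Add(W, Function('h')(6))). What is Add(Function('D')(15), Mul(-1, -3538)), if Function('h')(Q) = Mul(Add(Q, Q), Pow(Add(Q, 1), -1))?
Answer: Rational(21270, 7) ≈ 3038.6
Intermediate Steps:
Function('h')(Q) = Mul(2, Q, Pow(Add(1, Q), -1)) (Function('h')(Q) = Mul(Mul(2, Q), Pow(Add(1, Q), -1)) = Mul(2, Q, Pow(Add(1, Q), -1)))
Function('D')(W) = Add(2, Mul(-2, W, Add(Rational(12, 7), W))) (Function('D')(W) = Add(2, Mul(-1, Mul(Add(W, W), Add(W, Mul(2, 6, Pow(Add(1, 6), -1)))))) = Add(2, Mul(-1, Mul(Mul(2, W), Add(W, Mul(2, 6, Pow(7, -1)))))) = Add(2, Mul(-1, Mul(Mul(2, W), Add(W, Mul(2, 6, Rational(1, 7)))))) = Add(2, Mul(-1, Mul(Mul(2, W), Add(W, Rational(12, 7))))) = Add(2, Mul(-1, Mul(Mul(2, W), Add(Rational(12, 7), W)))) = Add(2, Mul(-1, Mul(2, W, Add(Rational(12, 7), W)))) = Add(2, Mul(-2, W, Add(Rational(12, 7), W))))
Add(Function('D')(15), Mul(-1, -3538)) = Add(Add(2, Mul(-2, Pow(15, 2)), Mul(Rational(-24, 7), 15)), Mul(-1, -3538)) = Add(Add(2, Mul(-2, 225), Rational(-360, 7)), 3538) = Add(Add(2, -450, Rational(-360, 7)), 3538) = Add(Rational(-3496, 7), 3538) = Rational(21270, 7)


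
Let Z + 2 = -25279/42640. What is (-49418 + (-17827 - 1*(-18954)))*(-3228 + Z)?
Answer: 6652204963389/42640 ≈ 1.5601e+8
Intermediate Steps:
Z = -110559/42640 (Z = -2 - 25279/42640 = -110559/42640 ≈ -2.5928)
(-49418 + (-17827 - 1*(-18954)))*(-3228 + Z) = (-49418 + (-17827 - 1*(-18954)))*(-3228 - 110559/42640) = (-49418 + (-17827 + 18954))*(-137752479/42640) = (-49418 + 1127)*(-137752479/42640) = -48291*(-137752479/42640) = 6652204963389/42640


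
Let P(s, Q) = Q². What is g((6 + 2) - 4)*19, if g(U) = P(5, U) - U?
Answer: 228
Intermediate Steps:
g(U) = U² - U
g((6 + 2) - 4)*19 = (((6 + 2) - 4)*(-1 + ((6 + 2) - 4)))*19 = ((8 - 4)*(-1 + (8 - 4)))*19 = (4*(-1 + 4))*19 = (4*3)*19 = 12*19 = 228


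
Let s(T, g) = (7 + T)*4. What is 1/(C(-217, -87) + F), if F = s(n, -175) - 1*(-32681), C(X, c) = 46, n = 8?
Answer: 1/32787 ≈ 3.0500e-5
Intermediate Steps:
s(T, g) = 28 + 4*T
F = 32741 (F = (28 + 4*8) - 1*(-32681) = (28 + 32) + 32681 = 60 + 32681 = 32741)
1/(C(-217, -87) + F) = 1/(46 + 32741) = 1/32787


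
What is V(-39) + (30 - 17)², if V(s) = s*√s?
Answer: 169 - 39*I*√39 ≈ 169.0 - 243.55*I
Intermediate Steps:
V(s) = s^(3/2)
V(-39) + (30 - 17)² = (-39)^(3/2) + (30 - 17)² = -39*I*√39 + 13² = -39*I*√39 + 169 = 169 - 39*I*√39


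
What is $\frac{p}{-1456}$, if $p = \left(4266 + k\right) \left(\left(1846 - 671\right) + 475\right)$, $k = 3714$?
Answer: $- \frac{235125}{26} \approx -9043.3$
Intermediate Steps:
$p = 13167000$ ($p = \left(4266 + 3714\right) \left(\left(1846 - 671\right) + 475\right) = 7980 \left(\left(1846 - 671\right) + 475\right) = 7980 \left(1175 + 475\right) = 7980 \cdot 1650 = 13167000$)
$\frac{p}{-1456} = \frac{13167000}{-1456} = 13167000 \left(- \frac{1}{1456}\right) = - \frac{235125}{26}$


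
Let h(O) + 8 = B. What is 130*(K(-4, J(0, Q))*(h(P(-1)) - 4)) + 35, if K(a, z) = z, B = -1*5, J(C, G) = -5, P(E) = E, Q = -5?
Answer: 11085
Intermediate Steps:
B = -5
h(O) = -13 (h(O) = -8 - 5 = -13)
130*(K(-4, J(0, Q))*(h(P(-1)) - 4)) + 35 = 130*(-5*(-13 - 4)) + 35 = 130*(-5*(-17)) + 35 = 130*85 + 35 = 11050 + 35 = 11085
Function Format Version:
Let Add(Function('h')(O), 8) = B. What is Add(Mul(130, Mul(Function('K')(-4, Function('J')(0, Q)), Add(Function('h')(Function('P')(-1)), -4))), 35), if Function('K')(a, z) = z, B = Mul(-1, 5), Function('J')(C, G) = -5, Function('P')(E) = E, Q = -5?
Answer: 11085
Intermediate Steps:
B = -5
Function('h')(O) = -13 (Function('h')(O) = Add(-8, -5) = -13)
Add(Mul(130, Mul(Function('K')(-4, Function('J')(0, Q)), Add(Function('h')(Function('P')(-1)), -4))), 35) = Add(Mul(130, Mul(-5, Add(-13, -4))), 35) = Add(Mul(130, Mul(-5, -17)), 35) = Add(Mul(130, 85), 35) = Add(11050, 35) = 11085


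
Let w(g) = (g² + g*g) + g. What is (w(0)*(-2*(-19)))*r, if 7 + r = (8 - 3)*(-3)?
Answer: 0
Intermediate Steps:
r = -22 (r = -7 + (8 - 3)*(-3) = -7 + 5*(-3) = -7 - 15 = -22)
w(g) = g + 2*g² (w(g) = (g² + g²) + g = 2*g² + g = g + 2*g²)
(w(0)*(-2*(-19)))*r = ((0*(1 + 2*0))*(-2*(-19)))*(-22) = ((0*(1 + 0))*38)*(-22) = ((0*1)*38)*(-22) = (0*38)*(-22) = 0*(-22) = 0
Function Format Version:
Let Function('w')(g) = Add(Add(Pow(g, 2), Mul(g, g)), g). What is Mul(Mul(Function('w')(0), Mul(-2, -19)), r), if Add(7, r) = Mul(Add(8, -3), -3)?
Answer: 0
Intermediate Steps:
r = -22 (r = Add(-7, Mul(Add(8, -3), -3)) = Add(-7, Mul(5, -3)) = Add(-7, -15) = -22)
Function('w')(g) = Add(g, Mul(2, Pow(g, 2))) (Function('w')(g) = Add(Add(Pow(g, 2), Pow(g, 2)), g) = Add(Mul(2, Pow(g, 2)), g) = Add(g, Mul(2, Pow(g, 2))))
Mul(Mul(Function('w')(0), Mul(-2, -19)), r) = Mul(Mul(Mul(0, Add(1, Mul(2, 0))), Mul(-2, -19)), -22) = Mul(Mul(Mul(0, Add(1, 0)), 38), -22) = Mul(Mul(Mul(0, 1), 38), -22) = Mul(Mul(0, 38), -22) = Mul(0, -22) = 0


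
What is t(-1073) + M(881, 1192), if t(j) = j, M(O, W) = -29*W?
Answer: -35641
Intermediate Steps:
t(-1073) + M(881, 1192) = -1073 - 29*1192 = -1073 - 34568 = -35641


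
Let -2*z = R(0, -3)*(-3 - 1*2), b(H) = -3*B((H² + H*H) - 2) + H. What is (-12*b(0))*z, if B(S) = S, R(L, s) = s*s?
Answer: -1620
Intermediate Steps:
R(L, s) = s²
b(H) = 6 + H - 6*H² (b(H) = -3*((H² + H*H) - 2) + H = -3*((H² + H²) - 2) + H = -3*(2*H² - 2) + H = -3*(-2 + 2*H²) + H = (6 - 6*H²) + H = 6 + H - 6*H²)
z = 45/2 (z = -(-3)²*(-3 - 1*2)/2 = -9*(-3 - 2)/2 = -9*(-5)/2 = -½*(-45) = 45/2 ≈ 22.500)
(-12*b(0))*z = -12*(6 + 0 - 6*0²)*(45/2) = -12*(6 + 0 - 6*0)*(45/2) = -12*(6 + 0 + 0)*(45/2) = -12*6*(45/2) = -72*45/2 = -1620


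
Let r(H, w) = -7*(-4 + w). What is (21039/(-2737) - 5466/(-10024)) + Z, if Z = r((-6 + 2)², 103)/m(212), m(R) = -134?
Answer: -258653229/131299364 ≈ -1.9699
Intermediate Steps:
r(H, w) = 28 - 7*w
Z = 693/134 (Z = (28 - 7*103)/(-134) = (28 - 721)*(-1/134) = -693*(-1/134) = 693/134 ≈ 5.1716)
(21039/(-2737) - 5466/(-10024)) + Z = (21039/(-2737) - 5466/(-10024)) + 693/134 = (21039*(-1/2737) - 5466*(-1/10024)) + 693/134 = (-21039/2737 + 2733/5012) + 693/134 = -13995321/1959692 + 693/134 = -258653229/131299364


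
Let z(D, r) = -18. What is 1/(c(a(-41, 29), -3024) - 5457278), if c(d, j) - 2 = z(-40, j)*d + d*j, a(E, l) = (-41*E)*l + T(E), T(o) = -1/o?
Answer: -41/6303824136 ≈ -6.5040e-9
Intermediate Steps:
a(E, l) = -1/E - 41*E*l (a(E, l) = (-41*E)*l - 1/E = -41*E*l - 1/E = -1/E - 41*E*l)
c(d, j) = 2 - 18*d + d*j (c(d, j) = 2 + (-18*d + d*j) = 2 - 18*d + d*j)
1/(c(a(-41, 29), -3024) - 5457278) = 1/((2 - 18*(-1/(-41) - 41*(-41)*29) + (-1/(-41) - 41*(-41)*29)*(-3024)) - 5457278) = 1/((2 - 18*(-1*(-1/41) + 48749) + (-1*(-1/41) + 48749)*(-3024)) - 5457278) = 1/((2 - 18*(1/41 + 48749) + (1/41 + 48749)*(-3024)) - 5457278) = 1/((2 - 18*1998710/41 + (1998710/41)*(-3024)) - 5457278) = 1/((2 - 35976780/41 - 6044099040/41) - 5457278) = 1/(-6080075738/41 - 5457278) = 1/(-6303824136/41) = -41/6303824136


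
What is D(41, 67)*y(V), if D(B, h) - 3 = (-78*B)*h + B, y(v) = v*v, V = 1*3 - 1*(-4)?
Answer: -10496878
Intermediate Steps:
V = 7 (V = 3 + 4 = 7)
y(v) = v**2
D(B, h) = 3 + B - 78*B*h (D(B, h) = 3 + ((-78*B)*h + B) = 3 + (-78*B*h + B) = 3 + (B - 78*B*h) = 3 + B - 78*B*h)
D(41, 67)*y(V) = (3 + 41 - 78*41*67)*7**2 = (3 + 41 - 214266)*49 = -214222*49 = -10496878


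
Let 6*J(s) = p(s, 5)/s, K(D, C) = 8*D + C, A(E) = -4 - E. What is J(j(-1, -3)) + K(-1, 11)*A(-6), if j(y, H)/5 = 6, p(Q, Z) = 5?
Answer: 217/36 ≈ 6.0278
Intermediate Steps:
j(y, H) = 30 (j(y, H) = 5*6 = 30)
K(D, C) = C + 8*D
J(s) = 5/(6*s) (J(s) = (5/s)/6 = 5/(6*s))
J(j(-1, -3)) + K(-1, 11)*A(-6) = (⅚)/30 + (11 + 8*(-1))*(-4 - 1*(-6)) = (⅚)*(1/30) + (11 - 8)*(-4 + 6) = 1/36 + 3*2 = 1/36 + 6 = 217/36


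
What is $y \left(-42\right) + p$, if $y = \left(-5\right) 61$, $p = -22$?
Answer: $12788$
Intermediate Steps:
$y = -305$
$y \left(-42\right) + p = \left(-305\right) \left(-42\right) - 22 = 12810 - 22 = 12788$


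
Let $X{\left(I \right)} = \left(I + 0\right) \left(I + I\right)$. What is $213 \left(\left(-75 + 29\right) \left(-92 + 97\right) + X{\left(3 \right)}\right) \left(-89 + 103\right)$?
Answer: $-632184$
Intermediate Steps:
$X{\left(I \right)} = 2 I^{2}$ ($X{\left(I \right)} = I 2 I = 2 I^{2}$)
$213 \left(\left(-75 + 29\right) \left(-92 + 97\right) + X{\left(3 \right)}\right) \left(-89 + 103\right) = 213 \left(\left(-75 + 29\right) \left(-92 + 97\right) + 2 \cdot 3^{2}\right) \left(-89 + 103\right) = 213 \left(\left(-46\right) 5 + 2 \cdot 9\right) 14 = 213 \left(-230 + 18\right) 14 = 213 \left(\left(-212\right) 14\right) = 213 \left(-2968\right) = -632184$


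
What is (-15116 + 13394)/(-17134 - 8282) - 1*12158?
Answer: -51501001/4236 ≈ -12158.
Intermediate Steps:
(-15116 + 13394)/(-17134 - 8282) - 1*12158 = -1722/(-25416) - 12158 = -1722*(-1/25416) - 12158 = 287/4236 - 12158 = -51501001/4236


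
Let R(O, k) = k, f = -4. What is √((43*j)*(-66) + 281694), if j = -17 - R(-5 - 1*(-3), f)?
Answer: 2*√79647 ≈ 564.44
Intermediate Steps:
j = -13 (j = -17 - 1*(-4) = -17 + 4 = -13)
√((43*j)*(-66) + 281694) = √((43*(-13))*(-66) + 281694) = √(-559*(-66) + 281694) = √(36894 + 281694) = √318588 = 2*√79647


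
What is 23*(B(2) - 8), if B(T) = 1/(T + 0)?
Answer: -345/2 ≈ -172.50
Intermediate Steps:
B(T) = 1/T
23*(B(2) - 8) = 23*(1/2 - 8) = 23*(-15/2) = -345/2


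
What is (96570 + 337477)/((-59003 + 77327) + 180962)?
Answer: 434047/199286 ≈ 2.1780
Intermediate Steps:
(96570 + 337477)/((-59003 + 77327) + 180962) = 434047/(18324 + 180962) = 434047/199286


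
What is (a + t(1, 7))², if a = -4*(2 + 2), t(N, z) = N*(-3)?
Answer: 361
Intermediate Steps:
t(N, z) = -3*N
a = -16 (a = -4*4 = -16)
(a + t(1, 7))² = (-16 - 3*1)² = (-16 - 3)² = (-19)² = 361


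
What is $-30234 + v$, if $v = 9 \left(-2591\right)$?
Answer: $-53553$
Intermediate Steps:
$v = -23319$
$-30234 + v = -30234 - 23319 = -53553$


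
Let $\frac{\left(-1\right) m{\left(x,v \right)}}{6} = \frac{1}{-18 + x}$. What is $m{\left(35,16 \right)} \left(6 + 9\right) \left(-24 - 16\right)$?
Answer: $\frac{3600}{17} \approx 211.76$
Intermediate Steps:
$m{\left(x,v \right)} = - \frac{6}{-18 + x}$
$m{\left(35,16 \right)} \left(6 + 9\right) \left(-24 - 16\right) = - \frac{6}{-18 + 35} \left(6 + 9\right) \left(-24 - 16\right) = - \frac{6}{17} \cdot 15 \left(-40\right) = \left(-6\right) \frac{1}{17} \left(-600\right) = \left(- \frac{6}{17}\right) \left(-600\right) = \frac{3600}{17}$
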